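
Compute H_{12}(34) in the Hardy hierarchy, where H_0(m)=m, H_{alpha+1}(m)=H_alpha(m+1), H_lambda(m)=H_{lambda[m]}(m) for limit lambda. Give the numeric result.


H_12(34):
For finite ordinals k, H_k(n) = n + k (each successor step adds 1).
H_12(34) = 34 + 12 = 46

46


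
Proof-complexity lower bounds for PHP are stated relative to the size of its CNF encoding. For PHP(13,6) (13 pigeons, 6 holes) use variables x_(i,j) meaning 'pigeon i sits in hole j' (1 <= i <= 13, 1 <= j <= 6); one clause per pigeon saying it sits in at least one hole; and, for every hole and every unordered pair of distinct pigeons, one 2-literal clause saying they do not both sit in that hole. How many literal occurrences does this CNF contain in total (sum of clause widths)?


PHP(13,6): 13 pigeons, 6 holes, 13*6 = 78 variables.
- pigeon clauses: one per pigeon -> 13 clauses of width 6 -> 78 literals
- hole clauses: 6 holes * C(13,2) = 6 * 78 -> 468 clauses of width 2 -> 936 literals
Total literal occurrences = 78 + 936 = 1014

1014


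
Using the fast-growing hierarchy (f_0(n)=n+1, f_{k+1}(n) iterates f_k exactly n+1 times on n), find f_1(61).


f_1(61) = f_0^62(61)
f_0 adds 1 each time, applied 62 times.
f_1(61) = 61 + 62 = 123

123


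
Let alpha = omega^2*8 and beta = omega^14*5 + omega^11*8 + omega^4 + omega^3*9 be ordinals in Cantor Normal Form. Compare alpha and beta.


Compare term by term from highest exponent:
alpha = omega^2*8
beta = omega^14*5 + omega^11*8 + omega^4 + omega^3*9
Term 1: alpha has omega^2*8, beta has omega^14*5
Term 2: alpha has omega^0*0, beta has omega^11*8
Term 3: alpha has omega^0*0, beta has omega^4*1
Term 4: alpha has omega^0*0, beta has omega^3*9
Result: alpha < beta

alpha < beta


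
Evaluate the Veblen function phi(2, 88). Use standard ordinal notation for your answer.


phi(2, 88):
phi(2, beta) = zeta_beta (the beta-th zeta number, fixed point of epsilon).
phi(2, 88) = zeta_88

zeta_88


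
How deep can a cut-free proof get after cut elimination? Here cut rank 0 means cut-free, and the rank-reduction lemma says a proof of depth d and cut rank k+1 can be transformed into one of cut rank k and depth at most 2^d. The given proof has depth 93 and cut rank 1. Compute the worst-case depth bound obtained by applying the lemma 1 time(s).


Each rank reduction sends depth d to at most 2^d; cut rank r needs r reductions.
2_0(93) = 93
2_1(93) = 2^93 = 9903520314283042199192993792
Cut-free depth bound = 9903520314283042199192993792

9903520314283042199192993792


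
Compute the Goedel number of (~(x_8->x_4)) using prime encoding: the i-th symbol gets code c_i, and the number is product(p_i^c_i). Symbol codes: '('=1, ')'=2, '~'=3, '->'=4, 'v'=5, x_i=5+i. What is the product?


Formula: (~(x_8->x_4))
Symbol codes: [1, 3, 1, 13, 4, 9, 2, 2]
Primes: [2, 3, 5, 7, 11, 13, 17, 19]
p_1^1 = 2^1 = 2
p_2^3 = 3^3 = 27
p_3^1 = 5^1 = 5
p_4^13 = 7^13 = 96889010407
p_5^4 = 11^4 = 14641
p_6^9 = 13^9 = 10604499373
p_7^2 = 17^2 = 289
p_8^2 = 19^2 = 361
Product = 423744662052346900495385309484330

423744662052346900495385309484330


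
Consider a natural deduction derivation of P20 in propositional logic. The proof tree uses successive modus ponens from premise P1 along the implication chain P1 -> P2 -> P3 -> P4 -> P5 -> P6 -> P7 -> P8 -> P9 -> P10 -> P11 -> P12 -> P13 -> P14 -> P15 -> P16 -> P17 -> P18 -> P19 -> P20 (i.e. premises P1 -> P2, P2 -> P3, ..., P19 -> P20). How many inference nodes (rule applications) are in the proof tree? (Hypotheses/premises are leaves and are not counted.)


We have a chain: P1 -> P2 -> P3 -> P4 -> P5 -> P6 -> P7 -> P8 -> P9 -> P10 -> P11 -> P12 -> P13 -> P14 -> P15 -> P16 -> P17 -> P18 -> P19 -> P20.
Each modus ponens application produces the next variable.
The chain has 20 propositions, so 20-1 = 19 modus ponens steps.
Total inference nodes = 19

19


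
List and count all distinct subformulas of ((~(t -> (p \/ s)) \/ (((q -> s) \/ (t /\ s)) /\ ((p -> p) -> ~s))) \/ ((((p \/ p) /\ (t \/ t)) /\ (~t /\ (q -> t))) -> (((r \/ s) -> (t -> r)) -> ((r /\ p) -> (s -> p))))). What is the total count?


Formula: ((~(t -> (p \/ s)) \/ (((q -> s) \/ (t /\ s)) /\ ((p -> p) -> ~s))) \/ ((((p \/ p) /\ (t \/ t)) /\ (~t /\ (q -> t))) -> (((r \/ s) -> (t -> r)) -> ((r /\ p) -> (s -> p)))))
Subformulas found:
  1. r
  2. q
  3. s
  4. t
  5. p
  6. ~t
  7. ~s
  8. (p \/ p)
  9. (t \/ t)
  10. (r \/ s)
  11. (r /\ p)
  12. (t /\ s)
  13. (s -> p)
  14. (q -> t)
  15. (p -> p)
  16. (p \/ s)
  17. (t -> r)
  18. (q -> s)
  19. (t -> (p \/ s))
  20. ~(t -> (p \/ s))
  21. ((p -> p) -> ~s)
  22. (~t /\ (q -> t))
  23. ((r /\ p) -> (s -> p))
  24. ((p \/ p) /\ (t \/ t))
  25. ((q -> s) \/ (t /\ s))
  26. ((r \/ s) -> (t -> r))
  27. (((q -> s) \/ (t /\ s)) /\ ((p -> p) -> ~s))
  28. (((p \/ p) /\ (t \/ t)) /\ (~t /\ (q -> t)))
  29. (((r \/ s) -> (t -> r)) -> ((r /\ p) -> (s -> p)))
  30. (~(t -> (p \/ s)) \/ (((q -> s) \/ (t /\ s)) /\ ((p -> p) -> ~s)))
  31. ((((p \/ p) /\ (t \/ t)) /\ (~t /\ (q -> t))) -> (((r \/ s) -> (t -> r)) -> ((r /\ p) -> (s -> p))))
  32. ((~(t -> (p \/ s)) \/ (((q -> s) \/ (t /\ s)) /\ ((p -> p) -> ~s))) \/ ((((p \/ p) /\ (t \/ t)) /\ (~t /\ (q -> t))) -> (((r \/ s) -> (t -> r)) -> ((r /\ p) -> (s -> p)))))
Total distinct subformulas = 32

32


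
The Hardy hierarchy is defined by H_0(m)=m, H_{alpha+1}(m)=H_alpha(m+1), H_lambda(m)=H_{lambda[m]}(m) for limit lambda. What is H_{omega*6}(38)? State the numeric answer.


H_{omega*6}(38):
For the Hardy hierarchy, H_{omega*k}(n) = 2^k * n.
2^6 = 64.
64 * 38 = 2432

2432


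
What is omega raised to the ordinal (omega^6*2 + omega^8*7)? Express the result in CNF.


omega^(omega^6*2 + omega^8*7):
In ordinal addition a term is absorbed by a following term of strictly larger exponent: 6 < 8, so omega^6*2 + omega^8*7 = omega^8*7.
omega raised to a CNF ordinal is a single CNF term: Result = omega^(omega^8*7)

omega^(omega^8*7)


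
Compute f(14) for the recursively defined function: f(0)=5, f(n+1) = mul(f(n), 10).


f(0) = 5
f(1) = mul(f(0), 10) = mul(5, 10) = 50
f(2) = mul(f(1), 10) = mul(50, 10) = 500
f(3) = mul(f(2), 10) = mul(500, 10) = 5000
f(4) = mul(f(3), 10) = mul(5000, 10) = 50000
f(5) = mul(f(4), 10) = mul(50000, 10) = 500000
f(6) = mul(f(5), 10) = mul(500000, 10) = 5000000
f(7) = mul(f(6), 10) = mul(5000000, 10) = 50000000
f(8) = mul(f(7), 10) = mul(50000000, 10) = 500000000
f(9) = mul(f(8), 10) = mul(500000000, 10) = 5000000000
f(10) = mul(f(9), 10) = mul(5000000000, 10) = 50000000000
f(11) = mul(f(10), 10) = mul(50000000000, 10) = 500000000000
f(12) = mul(f(11), 10) = mul(500000000000, 10) = 5000000000000
f(13) = mul(f(12), 10) = mul(5000000000000, 10) = 50000000000000
f(14) = mul(f(13), 10) = mul(50000000000000, 10) = 500000000000000


500000000000000


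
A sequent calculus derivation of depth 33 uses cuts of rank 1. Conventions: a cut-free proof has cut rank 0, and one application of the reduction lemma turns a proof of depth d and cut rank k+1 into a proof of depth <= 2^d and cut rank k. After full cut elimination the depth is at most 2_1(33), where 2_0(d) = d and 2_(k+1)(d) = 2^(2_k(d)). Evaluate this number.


Each rank reduction sends depth d to at most 2^d; cut rank r needs r reductions.
2_0(33) = 33
2_1(33) = 2^33 = 8589934592
Cut-free depth bound = 8589934592

8589934592


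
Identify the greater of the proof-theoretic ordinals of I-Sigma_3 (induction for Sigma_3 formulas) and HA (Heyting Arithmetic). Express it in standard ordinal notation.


Proof-theoretic ordinal of I-Sigma_3 (induction for Sigma_3 formulas): omega^(omega^(omega^omega))
Proof-theoretic ordinal of HA (Heyting Arithmetic): epsilon_0
Comparing: omega^(omega^(omega^omega)) < epsilon_0.
The larger ordinal is epsilon_0 (from HA (Heyting Arithmetic)).

epsilon_0


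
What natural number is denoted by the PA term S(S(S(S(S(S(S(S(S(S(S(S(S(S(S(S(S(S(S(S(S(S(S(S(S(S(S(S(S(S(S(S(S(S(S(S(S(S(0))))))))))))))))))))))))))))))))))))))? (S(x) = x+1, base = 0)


Counting successors applied to 0:
38 applications of S to 0 = 38

38


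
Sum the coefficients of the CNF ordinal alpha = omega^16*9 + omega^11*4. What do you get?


CNF: omega^16*9 + omega^11*4
Coefficients: 9 + 4 = 13

13


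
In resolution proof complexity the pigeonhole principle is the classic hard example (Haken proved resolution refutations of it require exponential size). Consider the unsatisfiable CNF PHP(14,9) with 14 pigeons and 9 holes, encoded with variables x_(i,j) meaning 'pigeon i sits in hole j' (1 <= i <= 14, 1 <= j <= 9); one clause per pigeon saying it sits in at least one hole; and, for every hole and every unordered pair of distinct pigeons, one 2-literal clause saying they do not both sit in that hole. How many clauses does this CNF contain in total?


PHP(14,9): 14 pigeons, 9 holes, 14*9 = 126 variables.
- pigeon clauses: one per pigeon -> 14 clauses
- hole clauses: 9 holes * C(14,2) = 9 * 91 -> 819 clauses
Total clauses = 14 + 819 = 833

833


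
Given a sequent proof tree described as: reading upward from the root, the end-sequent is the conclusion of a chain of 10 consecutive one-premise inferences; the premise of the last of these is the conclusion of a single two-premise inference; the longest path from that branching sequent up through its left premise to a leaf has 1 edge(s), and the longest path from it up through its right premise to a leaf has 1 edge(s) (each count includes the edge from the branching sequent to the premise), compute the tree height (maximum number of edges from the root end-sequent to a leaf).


Longest path through the left premise: 1 edges (measured from the branching sequent)
Longest path through the right premise: 1 edges
Height of the subtree rooted at the branching sequent: max(1, 1) = 1
The branching sequent sits 10 edges above the root (the chain of one-premise inferences), so height = 1 + 10 = 11

11


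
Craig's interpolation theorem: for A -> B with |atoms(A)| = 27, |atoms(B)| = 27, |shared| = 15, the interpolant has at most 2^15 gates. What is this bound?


Shared atoms = 15
Craig interpolant size bound = 2^15
= 32768

32768


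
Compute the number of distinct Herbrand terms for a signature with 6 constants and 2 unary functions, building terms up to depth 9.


Herbrand terms by depth:
Depth 0: 6 constants
Depth 1: 12 new terms (running total: 18)
Depth 2: 24 new terms (running total: 42)
Depth 3: 48 new terms (running total: 90)
Depth 4: 96 new terms (running total: 186)
Depth 5: 192 new terms (running total: 378)
Depth 6: 384 new terms (running total: 762)
Depth 7: 768 new terms (running total: 1530)
Depth 8: 1536 new terms (running total: 3066)
Depth 9: 3072 new terms (running total: 6138)
Total distinct ground terms = 6138

6138


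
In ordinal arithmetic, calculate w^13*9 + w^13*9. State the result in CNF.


Ordinal addition w^13*9 + w^13*9:
Both terms have the same exponent 13.
w^e*c + w^e*d = w^e*(c+d).
Result = w^13*(9+9) = w^13*18

w^13*18


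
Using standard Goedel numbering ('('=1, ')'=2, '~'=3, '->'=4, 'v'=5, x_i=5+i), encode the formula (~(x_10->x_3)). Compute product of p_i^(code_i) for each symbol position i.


Formula: (~(x_10->x_3))
Symbol codes: [1, 3, 1, 15, 4, 8, 2, 2]
Primes: [2, 3, 5, 7, 11, 13, 17, 19]
p_1^1 = 2^1 = 2
p_2^3 = 3^3 = 27
p_3^1 = 5^1 = 5
p_4^15 = 7^15 = 4747561509943
p_5^4 = 11^4 = 14641
p_6^8 = 13^8 = 815730721
p_7^2 = 17^2 = 289
p_8^2 = 19^2 = 361
Product = 1597191418504999855713375397287090

1597191418504999855713375397287090


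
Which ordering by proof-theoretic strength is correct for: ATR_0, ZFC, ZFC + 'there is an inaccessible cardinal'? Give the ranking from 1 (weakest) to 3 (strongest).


Ordering by consistency strength:
1. ATR_0
2. ZFC
3. ZFC + 'there is an inaccessible cardinal'


ATR_0=1, ZFC=2, ZFC + 'there is an inaccessible cardinal'=3


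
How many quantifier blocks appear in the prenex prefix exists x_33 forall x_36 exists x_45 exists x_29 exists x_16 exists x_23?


Alternations = 2.
Blocks = alternations + 1 = 3

3


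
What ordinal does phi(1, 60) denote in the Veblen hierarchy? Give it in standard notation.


phi(1, 60):
phi(1, beta) = epsilon_beta (the beta-th epsilon number).
phi(1, 60) = epsilon_60

epsilon_60


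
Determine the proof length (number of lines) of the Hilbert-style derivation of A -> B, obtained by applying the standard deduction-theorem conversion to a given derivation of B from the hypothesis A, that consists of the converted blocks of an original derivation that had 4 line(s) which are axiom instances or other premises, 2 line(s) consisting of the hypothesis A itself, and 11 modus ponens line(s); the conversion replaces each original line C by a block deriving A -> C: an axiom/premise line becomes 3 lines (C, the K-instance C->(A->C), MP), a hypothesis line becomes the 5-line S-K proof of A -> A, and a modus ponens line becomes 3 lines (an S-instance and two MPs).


Deduction-theorem conversion, block by block:
- 4 axiom/premise lines -> 3 lines each = 12
- 2 hypothesis lines -> 5 lines each (identity proof A->A) = 10
- 11 MP lines -> 3 lines each (S-instance, MP, MP) = 33
Total = 12 + 10 + 33 = 55 lines.

55


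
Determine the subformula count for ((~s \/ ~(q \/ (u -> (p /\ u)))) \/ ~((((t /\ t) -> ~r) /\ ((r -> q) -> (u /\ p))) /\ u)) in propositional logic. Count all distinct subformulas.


Formula: ((~s \/ ~(q \/ (u -> (p /\ u)))) \/ ~((((t /\ t) -> ~r) /\ ((r -> q) -> (u /\ p))) /\ u))
Subformulas found:
  1. r
  2. q
  3. u
  4. s
  5. t
  6. p
  7. ~r
  8. ~s
  9. (r -> q)
  10. (p /\ u)
  11. (t /\ t)
  12. (u /\ p)
  13. (u -> (p /\ u))
  14. ((t /\ t) -> ~r)
  15. ((r -> q) -> (u /\ p))
  16. (q \/ (u -> (p /\ u)))
  17. ~(q \/ (u -> (p /\ u)))
  18. (~s \/ ~(q \/ (u -> (p /\ u))))
  19. (((t /\ t) -> ~r) /\ ((r -> q) -> (u /\ p)))
  20. ((((t /\ t) -> ~r) /\ ((r -> q) -> (u /\ p))) /\ u)
  21. ~((((t /\ t) -> ~r) /\ ((r -> q) -> (u /\ p))) /\ u)
  22. ((~s \/ ~(q \/ (u -> (p /\ u)))) \/ ~((((t /\ t) -> ~r) /\ ((r -> q) -> (u /\ p))) /\ u))
Total distinct subformulas = 22

22


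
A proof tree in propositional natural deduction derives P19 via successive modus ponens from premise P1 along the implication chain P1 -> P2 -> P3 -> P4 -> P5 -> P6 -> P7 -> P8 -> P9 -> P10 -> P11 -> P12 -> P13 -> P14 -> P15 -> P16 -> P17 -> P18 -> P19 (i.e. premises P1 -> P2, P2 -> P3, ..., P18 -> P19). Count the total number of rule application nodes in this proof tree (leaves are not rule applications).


We have a chain: P1 -> P2 -> P3 -> P4 -> P5 -> P6 -> P7 -> P8 -> P9 -> P10 -> P11 -> P12 -> P13 -> P14 -> P15 -> P16 -> P17 -> P18 -> P19.
Each modus ponens application produces the next variable.
The chain has 19 propositions, so 19-1 = 18 modus ponens steps.
Total inference nodes = 18

18


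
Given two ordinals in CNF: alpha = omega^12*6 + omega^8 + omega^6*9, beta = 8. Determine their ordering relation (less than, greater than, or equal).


Compare term by term from highest exponent:
alpha = omega^12*6 + omega^8 + omega^6*9
beta = 8
Term 1: alpha has omega^12*6, beta has omega^0*8
Term 2: alpha has omega^8*1, beta has omega^0*0
Term 3: alpha has omega^6*9, beta has omega^0*0
Result: alpha > beta

alpha > beta


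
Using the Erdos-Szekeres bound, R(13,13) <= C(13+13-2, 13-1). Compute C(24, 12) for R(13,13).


R(13,13) <= C(13+13-2, 13-1) = C(24, 12)
C(24, 12) = 24! / (12! * 12!)
= 2704156

2704156


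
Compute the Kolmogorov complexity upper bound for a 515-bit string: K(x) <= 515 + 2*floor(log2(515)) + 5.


floor(log2(515)) = 9
2 * 9 = 18
K(x) <= 515 + 18 + 5 = 538

538


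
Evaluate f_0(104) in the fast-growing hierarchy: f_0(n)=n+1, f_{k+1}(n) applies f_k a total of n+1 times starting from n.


f_0(104) = 104 + 1 = 105

105


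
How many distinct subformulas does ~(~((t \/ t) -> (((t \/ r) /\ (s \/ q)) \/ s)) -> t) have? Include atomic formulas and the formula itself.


Formula: ~(~((t \/ t) -> (((t \/ r) /\ (s \/ q)) \/ s)) -> t)
Subformulas found:
  1. q
  2. s
  3. r
  4. t
  5. (s \/ q)
  6. (t \/ t)
  7. (t \/ r)
  8. ((t \/ r) /\ (s \/ q))
  9. (((t \/ r) /\ (s \/ q)) \/ s)
  10. ((t \/ t) -> (((t \/ r) /\ (s \/ q)) \/ s))
  11. ~((t \/ t) -> (((t \/ r) /\ (s \/ q)) \/ s))
  12. (~((t \/ t) -> (((t \/ r) /\ (s \/ q)) \/ s)) -> t)
  13. ~(~((t \/ t) -> (((t \/ r) /\ (s \/ q)) \/ s)) -> t)
Total distinct subformulas = 13

13


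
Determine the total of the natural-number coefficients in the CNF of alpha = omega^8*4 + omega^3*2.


CNF: omega^8*4 + omega^3*2
Coefficients: 4 + 2 = 6

6


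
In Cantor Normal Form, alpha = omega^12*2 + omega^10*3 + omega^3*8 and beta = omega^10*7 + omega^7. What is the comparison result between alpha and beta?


Compare term by term from highest exponent:
alpha = omega^12*2 + omega^10*3 + omega^3*8
beta = omega^10*7 + omega^7
Term 1: alpha has omega^12*2, beta has omega^10*7
Term 2: alpha has omega^10*3, beta has omega^7*1
Term 3: alpha has omega^3*8, beta has omega^0*0
Result: alpha > beta

alpha > beta


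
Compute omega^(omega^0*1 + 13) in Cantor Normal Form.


omega^(omega^0*1 + 13):
omega^0 = 1, so the exponent is 1 + 13 = 14 (finite ordinal addition).
Result = omega^14, already a single CNF term.

omega^14


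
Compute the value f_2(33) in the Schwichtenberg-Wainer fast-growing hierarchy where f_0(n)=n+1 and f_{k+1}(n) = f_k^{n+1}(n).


f_2(33) = f_1^34(33)
f_1(m) = 2m + 1.
Iterating: f_1^k(n) = 2^k*(n+1) - 1.
f_2(33) = 2^34*(33+1) - 1 = 17179869184*34 - 1 = 584115552255

584115552255


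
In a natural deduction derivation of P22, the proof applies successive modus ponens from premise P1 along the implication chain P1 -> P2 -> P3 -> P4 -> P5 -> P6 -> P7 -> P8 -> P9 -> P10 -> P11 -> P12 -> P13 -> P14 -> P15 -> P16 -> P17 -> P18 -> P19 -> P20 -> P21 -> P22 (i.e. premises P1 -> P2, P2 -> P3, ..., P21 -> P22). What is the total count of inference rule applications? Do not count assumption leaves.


We have a chain: P1 -> P2 -> P3 -> P4 -> P5 -> P6 -> P7 -> P8 -> P9 -> P10 -> P11 -> P12 -> P13 -> P14 -> P15 -> P16 -> P17 -> P18 -> P19 -> P20 -> P21 -> P22.
Each modus ponens application produces the next variable.
The chain has 22 propositions, so 22-1 = 21 modus ponens steps.
Total inference nodes = 21

21


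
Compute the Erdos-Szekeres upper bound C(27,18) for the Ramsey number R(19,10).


R(19,10) <= C(19+10-2, 19-1) = C(27, 18)
C(27, 18) = 27! / (18! * 9!)
= 4686825

4686825


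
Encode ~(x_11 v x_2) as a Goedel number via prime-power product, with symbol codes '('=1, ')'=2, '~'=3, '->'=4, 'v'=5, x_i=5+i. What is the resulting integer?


Formula: ~(x_11 v x_2)
Symbol codes: [3, 1, 16, 5, 7, 2]
Primes: [2, 3, 5, 7, 11, 13]
p_1^3 = 2^3 = 8
p_2^1 = 3^1 = 3
p_3^16 = 5^16 = 152587890625
p_4^5 = 7^5 = 16807
p_5^7 = 11^7 = 19487171
p_6^2 = 13^2 = 169
Product = 202701523046239013671875000

202701523046239013671875000


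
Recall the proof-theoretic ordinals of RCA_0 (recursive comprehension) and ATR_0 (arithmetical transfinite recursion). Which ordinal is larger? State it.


Proof-theoretic ordinal of RCA_0 (recursive comprehension): omega^omega
Proof-theoretic ordinal of ATR_0 (arithmetical transfinite recursion): Gamma_0
Comparing: omega^omega < Gamma_0.
The larger ordinal is Gamma_0 (from ATR_0 (arithmetical transfinite recursion)).

Gamma_0


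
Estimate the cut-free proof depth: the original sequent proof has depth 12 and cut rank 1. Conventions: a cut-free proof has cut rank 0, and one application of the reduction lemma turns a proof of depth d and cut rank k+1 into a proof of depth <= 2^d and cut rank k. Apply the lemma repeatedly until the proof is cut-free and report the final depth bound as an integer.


Each rank reduction sends depth d to at most 2^d; cut rank r needs r reductions.
2_0(12) = 12
2_1(12) = 2^12 = 4096
Cut-free depth bound = 4096

4096


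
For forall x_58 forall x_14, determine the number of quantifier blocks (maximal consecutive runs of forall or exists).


Alternations = 0.
Blocks = alternations + 1 = 1

1


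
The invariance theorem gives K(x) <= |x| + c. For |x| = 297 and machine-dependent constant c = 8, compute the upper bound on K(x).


K(x) <= |x| + c = 297 + 8 = 305

305


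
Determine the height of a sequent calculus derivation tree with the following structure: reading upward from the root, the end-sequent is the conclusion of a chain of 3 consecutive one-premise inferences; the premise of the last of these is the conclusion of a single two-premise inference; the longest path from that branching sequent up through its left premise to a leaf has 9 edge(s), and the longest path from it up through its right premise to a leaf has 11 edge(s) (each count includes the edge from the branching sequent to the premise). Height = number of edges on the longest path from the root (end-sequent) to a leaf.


Longest path through the left premise: 9 edges (measured from the branching sequent)
Longest path through the right premise: 11 edges
Height of the subtree rooted at the branching sequent: max(9, 11) = 11
The branching sequent sits 3 edges above the root (the chain of one-premise inferences), so height = 11 + 3 = 14

14


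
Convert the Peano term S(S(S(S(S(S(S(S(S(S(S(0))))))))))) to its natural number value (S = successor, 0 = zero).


Counting successors applied to 0:
11 applications of S to 0 = 11

11


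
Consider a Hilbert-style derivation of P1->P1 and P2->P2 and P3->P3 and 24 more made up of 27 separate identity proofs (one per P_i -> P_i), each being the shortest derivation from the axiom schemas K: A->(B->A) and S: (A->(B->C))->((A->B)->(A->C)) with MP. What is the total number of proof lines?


The shortest proof of A->A from K and S in the Hilbert calculus has exactly 5 lines:
(1) K instance A->((A->A)->A), (2) S instance, (3) MP on 1,2, (4) K instance A->(A->A), (5) MP on 3,4.
For 27 independent identities: 27 * 5 = 135 lines total.

135


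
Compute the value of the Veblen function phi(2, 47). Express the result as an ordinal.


phi(2, 47):
phi(2, beta) = zeta_beta (the beta-th zeta number, fixed point of epsilon).
phi(2, 47) = zeta_47

zeta_47


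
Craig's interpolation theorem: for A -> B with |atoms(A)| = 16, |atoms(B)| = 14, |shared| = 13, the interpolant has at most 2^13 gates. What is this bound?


Shared atoms = 13
Craig interpolant size bound = 2^13
= 8192

8192


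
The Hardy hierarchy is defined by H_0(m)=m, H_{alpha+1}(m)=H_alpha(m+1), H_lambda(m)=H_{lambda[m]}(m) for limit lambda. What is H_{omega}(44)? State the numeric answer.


H_{omega}(44):
H_omega(m) = H_m(m) = m + m = 2m.
Result = 2 * 44 = 88

88


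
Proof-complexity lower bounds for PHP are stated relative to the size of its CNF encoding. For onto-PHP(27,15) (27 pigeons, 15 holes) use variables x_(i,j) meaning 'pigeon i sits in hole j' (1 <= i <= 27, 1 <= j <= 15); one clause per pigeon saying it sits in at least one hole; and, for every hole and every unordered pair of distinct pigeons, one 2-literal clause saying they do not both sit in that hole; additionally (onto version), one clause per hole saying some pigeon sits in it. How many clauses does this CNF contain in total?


onto-PHP(27,15): 27 pigeons, 15 holes, 27*15 = 405 variables.
- pigeon clauses: one per pigeon -> 27 clauses
- hole clauses: 15 holes * C(27,2) = 15 * 351 -> 5265 clauses
- onto clauses: one per hole -> 15 clauses
Total clauses = 27 + 5265 + 15 = 5307

5307


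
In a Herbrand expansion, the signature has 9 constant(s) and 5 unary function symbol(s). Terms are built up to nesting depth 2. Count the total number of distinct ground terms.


Herbrand terms by depth:
Depth 0: 9 constants
Depth 1: 45 new terms (running total: 54)
Depth 2: 225 new terms (running total: 279)
Total distinct ground terms = 279

279


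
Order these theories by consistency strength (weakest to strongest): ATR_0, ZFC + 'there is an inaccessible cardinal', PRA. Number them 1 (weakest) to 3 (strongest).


Ordering by consistency strength:
1. PRA
2. ATR_0
3. ZFC + 'there is an inaccessible cardinal'


ATR_0=2, ZFC + 'there is an inaccessible cardinal'=3, PRA=1


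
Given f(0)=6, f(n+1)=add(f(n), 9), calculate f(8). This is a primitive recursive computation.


f(0) = 6
f(1) = add(f(0), 9) = add(6, 9) = 15
f(2) = add(f(1), 9) = add(15, 9) = 24
f(3) = add(f(2), 9) = add(24, 9) = 33
f(4) = add(f(3), 9) = add(33, 9) = 42
f(5) = add(f(4), 9) = add(42, 9) = 51
f(6) = add(f(5), 9) = add(51, 9) = 60
f(7) = add(f(6), 9) = add(60, 9) = 69
f(8) = add(f(7), 9) = add(69, 9) = 78


78


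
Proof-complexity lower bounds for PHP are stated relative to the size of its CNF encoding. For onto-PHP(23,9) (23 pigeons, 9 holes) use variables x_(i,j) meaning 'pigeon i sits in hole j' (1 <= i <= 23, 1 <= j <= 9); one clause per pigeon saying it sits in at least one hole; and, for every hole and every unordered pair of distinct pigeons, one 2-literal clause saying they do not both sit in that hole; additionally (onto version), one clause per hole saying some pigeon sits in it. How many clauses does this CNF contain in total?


onto-PHP(23,9): 23 pigeons, 9 holes, 23*9 = 207 variables.
- pigeon clauses: one per pigeon -> 23 clauses
- hole clauses: 9 holes * C(23,2) = 9 * 253 -> 2277 clauses
- onto clauses: one per hole -> 9 clauses
Total clauses = 23 + 2277 + 9 = 2309

2309


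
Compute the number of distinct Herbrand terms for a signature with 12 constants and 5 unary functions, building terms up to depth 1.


Herbrand terms by depth:
Depth 0: 12 constants
Depth 1: 60 new terms (running total: 72)
Total distinct ground terms = 72

72


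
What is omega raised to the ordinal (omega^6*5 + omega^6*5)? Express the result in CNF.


omega^(omega^6*5 + omega^6*5):
Both terms of the exponent have the same exponent 6, so they merge: omega^6*5 + omega^6*5 = omega^6*(5+5) = omega^6*10.
omega raised to a CNF ordinal is a single CNF term: Result = omega^(omega^6*10)

omega^(omega^6*10)


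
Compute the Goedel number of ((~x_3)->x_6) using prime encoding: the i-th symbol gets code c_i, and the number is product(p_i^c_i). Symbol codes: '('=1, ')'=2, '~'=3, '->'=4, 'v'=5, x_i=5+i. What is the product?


Formula: ((~x_3)->x_6)
Symbol codes: [1, 1, 3, 8, 2, 4, 11, 2]
Primes: [2, 3, 5, 7, 11, 13, 17, 19]
p_1^1 = 2^1 = 2
p_2^1 = 3^1 = 3
p_3^3 = 5^3 = 125
p_4^8 = 7^8 = 5764801
p_5^2 = 11^2 = 121
p_6^4 = 13^4 = 28561
p_7^11 = 17^11 = 34271896307633
p_8^2 = 19^2 = 361
Product = 184862873802104497107575982264750

184862873802104497107575982264750


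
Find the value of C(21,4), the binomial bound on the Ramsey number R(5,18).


R(5,18) <= C(5+18-2, 5-1) = C(21, 4)
C(21, 4) = 21! / (4! * 17!)
= 5985

5985


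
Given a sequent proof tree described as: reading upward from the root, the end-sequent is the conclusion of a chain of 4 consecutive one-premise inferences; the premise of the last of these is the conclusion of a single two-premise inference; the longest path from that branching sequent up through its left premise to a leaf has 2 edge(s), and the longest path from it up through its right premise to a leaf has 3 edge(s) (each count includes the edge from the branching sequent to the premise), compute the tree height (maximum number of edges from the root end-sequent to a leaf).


Longest path through the left premise: 2 edges (measured from the branching sequent)
Longest path through the right premise: 3 edges
Height of the subtree rooted at the branching sequent: max(2, 3) = 3
The branching sequent sits 4 edges above the root (the chain of one-premise inferences), so height = 3 + 4 = 7

7


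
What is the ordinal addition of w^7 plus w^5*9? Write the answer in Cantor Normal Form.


Ordinal addition w^7 + w^5*9:
Leading exponent of alpha (7) > leading exponent of beta (5).
Since alpha's term has higher exponent than beta's leading term,
the sum is simply alpha followed by beta.
Result = w^7 + w^5*9

w^7 + w^5*9


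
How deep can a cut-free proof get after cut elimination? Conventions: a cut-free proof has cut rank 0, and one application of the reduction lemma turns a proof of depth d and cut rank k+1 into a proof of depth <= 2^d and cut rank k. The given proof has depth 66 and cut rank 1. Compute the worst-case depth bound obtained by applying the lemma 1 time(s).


Each rank reduction sends depth d to at most 2^d; cut rank r needs r reductions.
2_0(66) = 66
2_1(66) = 2^66 = 73786976294838206464
Cut-free depth bound = 73786976294838206464

73786976294838206464


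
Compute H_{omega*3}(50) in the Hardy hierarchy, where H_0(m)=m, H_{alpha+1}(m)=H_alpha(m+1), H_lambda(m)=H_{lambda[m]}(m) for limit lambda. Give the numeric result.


H_{omega*3}(50):
For the Hardy hierarchy, H_{omega*k}(n) = 2^k * n.
2^3 = 8.
8 * 50 = 400

400


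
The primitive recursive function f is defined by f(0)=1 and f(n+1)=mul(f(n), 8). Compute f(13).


f(0) = 1
f(1) = mul(f(0), 8) = mul(1, 8) = 8
f(2) = mul(f(1), 8) = mul(8, 8) = 64
f(3) = mul(f(2), 8) = mul(64, 8) = 512
f(4) = mul(f(3), 8) = mul(512, 8) = 4096
f(5) = mul(f(4), 8) = mul(4096, 8) = 32768
f(6) = mul(f(5), 8) = mul(32768, 8) = 262144
f(7) = mul(f(6), 8) = mul(262144, 8) = 2097152
f(8) = mul(f(7), 8) = mul(2097152, 8) = 16777216
f(9) = mul(f(8), 8) = mul(16777216, 8) = 134217728
f(10) = mul(f(9), 8) = mul(134217728, 8) = 1073741824
f(11) = mul(f(10), 8) = mul(1073741824, 8) = 8589934592
f(12) = mul(f(11), 8) = mul(8589934592, 8) = 68719476736
f(13) = mul(f(12), 8) = mul(68719476736, 8) = 549755813888


549755813888


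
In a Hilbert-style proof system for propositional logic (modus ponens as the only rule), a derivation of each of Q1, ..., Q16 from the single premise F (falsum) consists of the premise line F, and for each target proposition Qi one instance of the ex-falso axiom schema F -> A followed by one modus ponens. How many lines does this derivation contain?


Ex falso, line by line:
- 1 premise line (F)
- 16 targets, each needing 1 axiom instance (F -> Qi) + 1 MP = 2 lines: 2 * 16 = 32
Total = 1 + 32 = 33 lines.

33


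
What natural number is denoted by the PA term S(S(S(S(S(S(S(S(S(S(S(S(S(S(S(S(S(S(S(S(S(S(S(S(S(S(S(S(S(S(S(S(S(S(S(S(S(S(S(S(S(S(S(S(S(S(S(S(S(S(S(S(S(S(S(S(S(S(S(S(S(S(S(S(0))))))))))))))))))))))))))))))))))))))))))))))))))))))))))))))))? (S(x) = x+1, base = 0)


Counting successors applied to 0:
64 applications of S to 0 = 64

64


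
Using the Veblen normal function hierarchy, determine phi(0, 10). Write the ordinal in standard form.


phi(0, 10):
phi(0, beta) = omega^beta by definition.
phi(0, 10) = omega^10

omega^10


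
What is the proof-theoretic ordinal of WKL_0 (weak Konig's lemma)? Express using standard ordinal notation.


The proof-theoretic ordinal of WKL_0 (weak Konig's lemma) is a standard result in ordinal analysis.
This ordinal is the supremum of order types of primitive recursive well-orderings
that the theory can prove to be well-ordered.
For WKL_0 (weak Konig's lemma), the proof-theoretic ordinal is omega^omega.

omega^omega


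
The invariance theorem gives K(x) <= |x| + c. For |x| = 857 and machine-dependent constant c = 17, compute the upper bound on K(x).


K(x) <= |x| + c = 857 + 17 = 874

874


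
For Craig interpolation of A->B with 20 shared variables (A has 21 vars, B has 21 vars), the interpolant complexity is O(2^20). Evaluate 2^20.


Shared atoms = 20
Craig interpolant size bound = 2^20
= 1048576

1048576


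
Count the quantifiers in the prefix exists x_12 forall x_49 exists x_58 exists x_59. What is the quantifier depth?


Quantifier prefix has 4 quantifier symbols.
Quantifier depth = 4

4


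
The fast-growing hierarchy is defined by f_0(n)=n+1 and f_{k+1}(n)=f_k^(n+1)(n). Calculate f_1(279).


f_1(279) = f_0^280(279)
f_0 adds 1 each time, applied 280 times.
f_1(279) = 279 + 280 = 559

559


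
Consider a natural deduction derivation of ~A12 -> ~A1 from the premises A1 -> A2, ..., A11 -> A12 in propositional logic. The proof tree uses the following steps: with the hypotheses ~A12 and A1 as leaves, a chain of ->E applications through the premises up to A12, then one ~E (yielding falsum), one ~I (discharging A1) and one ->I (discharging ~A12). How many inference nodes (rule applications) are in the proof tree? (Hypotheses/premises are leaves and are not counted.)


From hypothesis A1, 11 ->E steps along the 11 premises yield A12.
~E with hypothesis ~A12 gives falsum (1 node); ~I discharging A1 gives ~A1 (1 node); ->I discharging ~A12 gives the goal (1 node).
Total = 11 + 3 = 14 inference nodes.

14


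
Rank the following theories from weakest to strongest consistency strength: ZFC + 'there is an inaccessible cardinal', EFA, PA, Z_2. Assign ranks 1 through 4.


Ordering by consistency strength:
1. EFA
2. PA
3. Z_2
4. ZFC + 'there is an inaccessible cardinal'


ZFC + 'there is an inaccessible cardinal'=4, EFA=1, PA=2, Z_2=3


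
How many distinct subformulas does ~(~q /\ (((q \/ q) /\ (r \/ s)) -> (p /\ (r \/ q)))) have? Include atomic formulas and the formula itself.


Formula: ~(~q /\ (((q \/ q) /\ (r \/ s)) -> (p /\ (r \/ q))))
Subformulas found:
  1. q
  2. s
  3. r
  4. p
  5. ~q
  6. (r \/ q)
  7. (r \/ s)
  8. (q \/ q)
  9. (p /\ (r \/ q))
  10. ((q \/ q) /\ (r \/ s))
  11. (((q \/ q) /\ (r \/ s)) -> (p /\ (r \/ q)))
  12. (~q /\ (((q \/ q) /\ (r \/ s)) -> (p /\ (r \/ q))))
  13. ~(~q /\ (((q \/ q) /\ (r \/ s)) -> (p /\ (r \/ q))))
Total distinct subformulas = 13

13


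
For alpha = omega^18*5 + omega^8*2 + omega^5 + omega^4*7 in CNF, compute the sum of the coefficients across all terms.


CNF: omega^18*5 + omega^8*2 + omega^5 + omega^4*7
Coefficients: 5 + 2 + 1 + 7 = 15

15


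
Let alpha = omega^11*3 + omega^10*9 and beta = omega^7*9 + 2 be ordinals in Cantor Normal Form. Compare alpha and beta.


Compare term by term from highest exponent:
alpha = omega^11*3 + omega^10*9
beta = omega^7*9 + 2
Term 1: alpha has omega^11*3, beta has omega^7*9
Term 2: alpha has omega^10*9, beta has omega^0*2
Result: alpha > beta

alpha > beta


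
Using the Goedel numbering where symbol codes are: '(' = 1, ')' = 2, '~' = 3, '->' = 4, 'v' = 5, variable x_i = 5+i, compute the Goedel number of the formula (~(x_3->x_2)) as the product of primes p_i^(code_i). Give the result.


Formula: (~(x_3->x_2))
Symbol codes: [1, 3, 1, 8, 4, 7, 2, 2]
Primes: [2, 3, 5, 7, 11, 13, 17, 19]
p_1^1 = 2^1 = 2
p_2^3 = 3^3 = 27
p_3^1 = 5^1 = 5
p_4^8 = 7^8 = 5764801
p_5^4 = 11^4 = 14641
p_6^7 = 13^7 = 62748517
p_7^2 = 17^2 = 289
p_8^2 = 19^2 = 361
Product = 149185747855957066527783510

149185747855957066527783510


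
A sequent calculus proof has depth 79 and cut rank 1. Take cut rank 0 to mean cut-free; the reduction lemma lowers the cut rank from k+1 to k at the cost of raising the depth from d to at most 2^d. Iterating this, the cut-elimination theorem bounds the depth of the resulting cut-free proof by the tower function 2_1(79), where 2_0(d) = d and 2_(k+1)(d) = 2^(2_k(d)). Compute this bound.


Each rank reduction sends depth d to at most 2^d; cut rank r needs r reductions.
2_0(79) = 79
2_1(79) = 2^79 = 604462909807314587353088
Cut-free depth bound = 604462909807314587353088

604462909807314587353088


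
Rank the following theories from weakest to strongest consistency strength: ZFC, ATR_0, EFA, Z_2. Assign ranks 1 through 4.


Ordering by consistency strength:
1. EFA
2. ATR_0
3. Z_2
4. ZFC


ZFC=4, ATR_0=2, EFA=1, Z_2=3


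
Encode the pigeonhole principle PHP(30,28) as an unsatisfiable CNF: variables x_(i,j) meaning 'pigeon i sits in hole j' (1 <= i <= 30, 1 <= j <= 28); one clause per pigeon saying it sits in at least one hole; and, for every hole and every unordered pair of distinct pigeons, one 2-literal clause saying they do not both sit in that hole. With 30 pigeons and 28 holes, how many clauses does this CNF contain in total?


PHP(30,28): 30 pigeons, 28 holes, 30*28 = 840 variables.
- pigeon clauses: one per pigeon -> 30 clauses
- hole clauses: 28 holes * C(30,2) = 28 * 435 -> 12180 clauses
Total clauses = 30 + 12180 = 12210

12210


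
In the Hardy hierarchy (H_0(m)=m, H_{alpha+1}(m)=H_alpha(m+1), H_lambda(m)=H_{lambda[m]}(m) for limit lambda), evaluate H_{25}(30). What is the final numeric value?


H_25(30):
For finite ordinals k, H_k(n) = n + k (each successor step adds 1).
H_25(30) = 30 + 25 = 55

55


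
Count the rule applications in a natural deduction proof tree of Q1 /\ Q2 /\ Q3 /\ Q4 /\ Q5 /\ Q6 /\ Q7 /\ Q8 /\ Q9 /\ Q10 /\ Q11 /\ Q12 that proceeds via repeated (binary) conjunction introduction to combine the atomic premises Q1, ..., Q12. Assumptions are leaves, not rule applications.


The target conjunction has 12 conjuncts, i.e. 11 binary /\ connectives.
Each conjunction-intro joins two pieces, so 12 atoms require 12-1 = 11 applications.
Total inference nodes = 11

11


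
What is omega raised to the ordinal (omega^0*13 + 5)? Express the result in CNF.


omega^(omega^0*13 + 5):
omega^0 = 1, so the exponent is 13 + 5 = 18 (finite ordinal addition).
Result = omega^18, already a single CNF term.

omega^18


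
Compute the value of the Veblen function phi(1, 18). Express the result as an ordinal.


phi(1, 18):
phi(1, beta) = epsilon_beta (the beta-th epsilon number).
phi(1, 18) = epsilon_18

epsilon_18


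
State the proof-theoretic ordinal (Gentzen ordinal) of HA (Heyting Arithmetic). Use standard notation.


The proof-theoretic ordinal of HA (Heyting Arithmetic) is a standard result in ordinal analysis.
This ordinal is the supremum of order types of primitive recursive well-orderings
that the theory can prove to be well-ordered.
For HA (Heyting Arithmetic), the proof-theoretic ordinal is epsilon_0.

epsilon_0


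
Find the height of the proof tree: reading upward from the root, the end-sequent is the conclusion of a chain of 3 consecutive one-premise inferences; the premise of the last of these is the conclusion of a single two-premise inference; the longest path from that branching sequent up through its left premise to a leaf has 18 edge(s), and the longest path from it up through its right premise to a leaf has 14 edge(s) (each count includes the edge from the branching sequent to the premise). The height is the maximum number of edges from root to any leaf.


Longest path through the left premise: 18 edges (measured from the branching sequent)
Longest path through the right premise: 14 edges
Height of the subtree rooted at the branching sequent: max(18, 14) = 18
The branching sequent sits 3 edges above the root (the chain of one-premise inferences), so height = 18 + 3 = 21

21


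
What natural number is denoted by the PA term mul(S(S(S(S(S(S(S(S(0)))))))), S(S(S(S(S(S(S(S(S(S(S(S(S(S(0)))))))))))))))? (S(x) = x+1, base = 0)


mul(S^8(0), S^14(0)):
S^8(0) = 8
S^14(0) = 14
8 * 14 = 112

112


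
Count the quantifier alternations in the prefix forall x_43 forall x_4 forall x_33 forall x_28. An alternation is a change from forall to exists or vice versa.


Walk the prefix and count type changes:
  position 1: forall -> forall
  position 2: forall -> forall
  position 3: forall -> forall
Total alternations = 0

0


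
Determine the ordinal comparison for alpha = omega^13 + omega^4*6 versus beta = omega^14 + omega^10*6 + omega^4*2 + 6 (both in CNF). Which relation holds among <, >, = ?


Compare term by term from highest exponent:
alpha = omega^13 + omega^4*6
beta = omega^14 + omega^10*6 + omega^4*2 + 6
Term 1: alpha has omega^13*1, beta has omega^14*1
Term 2: alpha has omega^4*6, beta has omega^10*6
Term 3: alpha has omega^0*0, beta has omega^4*2
Term 4: alpha has omega^0*0, beta has omega^0*6
Result: alpha < beta

alpha < beta


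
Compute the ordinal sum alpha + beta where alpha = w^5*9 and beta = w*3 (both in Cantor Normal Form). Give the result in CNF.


Ordinal addition w^5*9 + w*3:
Leading exponent of alpha (5) > leading exponent of beta (1).
Since alpha's term has higher exponent than beta's leading term,
the sum is simply alpha followed by beta.
Result = w^5*9 + w*3

w^5*9 + w*3


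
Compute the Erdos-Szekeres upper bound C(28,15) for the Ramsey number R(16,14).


R(16,14) <= C(16+14-2, 16-1) = C(28, 15)
C(28, 15) = 28! / (15! * 13!)
= 37442160

37442160
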